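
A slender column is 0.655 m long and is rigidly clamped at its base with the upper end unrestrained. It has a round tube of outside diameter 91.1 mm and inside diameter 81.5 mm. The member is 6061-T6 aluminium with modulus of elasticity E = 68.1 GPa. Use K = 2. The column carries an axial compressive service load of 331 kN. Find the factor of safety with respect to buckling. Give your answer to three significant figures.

n ≈ 1.44

d_o = 91.1 mm, d_i = 81.5 mm
I = π(d_o⁴ − d_i⁴)/64 = π(91.1⁴ − 81.50⁴)/64 = 1.215×10^6 mm⁴
I = 1.215×10^6 mm⁴ = 1.215×10^-6 m⁴
Effective length L_e = K·L = 2 × 0.655 = 1.310 m
P_cr = π²EI / L_e² = π² × 68.1×10⁹ × 1.215×10^-6 / 1.310² = 4.760×10^5 N
Factor of safety n = P_cr / P = 475.97 / 331 = 1.44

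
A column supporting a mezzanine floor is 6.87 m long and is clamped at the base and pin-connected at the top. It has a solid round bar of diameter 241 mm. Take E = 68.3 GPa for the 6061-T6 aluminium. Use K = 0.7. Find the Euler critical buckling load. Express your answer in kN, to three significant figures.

I = πd⁴/64 = π×241⁴/64 = 1.656×10^8 mm⁴
I = 1.656×10^8 mm⁴ = 1.656×10^-4 m⁴
Effective length L_e = K·L = 0.7 × 6.87 = 4.809 m
P_cr = π²EI / L_e² = π² × 68.3×10⁹ × 1.656×10^-4 / 4.809² = 4.827×10^6 N

P_cr ≈ 4830 kN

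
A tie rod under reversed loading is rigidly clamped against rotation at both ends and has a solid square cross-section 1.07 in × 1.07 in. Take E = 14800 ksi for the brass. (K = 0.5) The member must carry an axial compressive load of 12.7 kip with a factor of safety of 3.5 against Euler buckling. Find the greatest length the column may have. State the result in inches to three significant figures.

L_max ≈ 37.9 in

I = a⁴/12 = 1.07⁴/12 = 0.1092 in⁴
Required critical load P_cr = n·P = 3.5 × 12.7 = 44.45 kip = 4.445×10^4 lb
From P_cr = π²EI/(K·L)²:  L = (1/K)·√(π²EI/P_cr) = (1/0.5)·√(π²×1.48×10^7×0.1092/4.445×10^4)
L = 37.9 in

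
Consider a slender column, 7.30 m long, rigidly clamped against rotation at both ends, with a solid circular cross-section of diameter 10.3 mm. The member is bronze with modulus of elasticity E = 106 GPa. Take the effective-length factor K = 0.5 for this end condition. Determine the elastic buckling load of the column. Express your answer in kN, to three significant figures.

P_cr ≈ 0.0434 kN

I = πd⁴/64 = π×10.3⁴/64 = 552.5 mm⁴
I = 552.5 mm⁴ = 5.525×10^-10 m⁴
Effective length L_e = K·L = 0.5 × 7.30 = 3.650 m
P_cr = π²EI / L_e² = π² × 106×10⁹ × 5.525×10^-10 / 3.650² = 43.38 N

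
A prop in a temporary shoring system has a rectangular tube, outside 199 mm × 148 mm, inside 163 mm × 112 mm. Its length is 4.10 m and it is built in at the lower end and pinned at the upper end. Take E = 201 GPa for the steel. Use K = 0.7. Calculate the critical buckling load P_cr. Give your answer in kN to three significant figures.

P_cr ≈ 8350 kN

Weak-axis I_min = (h_o·b_o³ − h_i·b_i³)/12 with b_o = 148, b_i = 112.0 mm (shorter outer/inner sides).
I_min = (199×148³ − 163.0×112.0³)/12 = 3.468×10^7 mm⁴
I = 3.468×10^7 mm⁴ = 3.468×10^-5 m⁴
Effective length L_e = K·L = 0.7 × 4.10 = 2.870 m
P_cr = π²EI / L_e² = π² × 201×10⁹ × 3.468×10^-5 / 2.870² = 8.351×10^6 N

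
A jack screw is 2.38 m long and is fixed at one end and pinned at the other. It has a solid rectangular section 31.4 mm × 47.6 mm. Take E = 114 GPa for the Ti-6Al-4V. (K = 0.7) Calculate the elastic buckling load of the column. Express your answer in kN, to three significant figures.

P_cr ≈ 49.8 kN

Buckling occurs about the weak axis: I_min = h·b³/12 with b = 31.4 mm (the shorter side).
I_min = 47.6×31.4³/12 = 1.228×10^5 mm⁴
I = 1.228×10^5 mm⁴ = 1.228×10^-7 m⁴
Effective length L_e = K·L = 0.7 × 2.38 = 1.666 m
P_cr = π²EI / L_e² = π² × 114×10⁹ × 1.228×10^-7 / 1.666² = 4.978×10^4 N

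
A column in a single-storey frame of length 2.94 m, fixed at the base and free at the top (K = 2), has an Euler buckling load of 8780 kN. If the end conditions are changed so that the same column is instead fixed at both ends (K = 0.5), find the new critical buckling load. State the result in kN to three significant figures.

P_cr ≈ 140000 kN

P_cr ∝ 1/K², so P_cr,new = P_cr,old × (K_old/K_new)² = 8780 × (2/0.5)²
= 8780 × 16.00 = 140000 kN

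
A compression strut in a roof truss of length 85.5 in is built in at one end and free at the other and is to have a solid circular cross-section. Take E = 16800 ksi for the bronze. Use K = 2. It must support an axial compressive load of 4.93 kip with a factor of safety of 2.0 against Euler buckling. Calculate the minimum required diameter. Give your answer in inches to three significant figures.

Required P_cr = n·P = 2.0 × 4.93 = 9.860 kip
L_e = K·L = 2 × 85.5 = 171.0 in
Required I = P_cr·L_e²/(π²E) = 9.860×10^3 × 171.0² / (π² × 1.68×10^7) = 1.739 in⁴
Solid circle: I = πd⁴/64  ⇒  d = (64I/π)^(1/4) = (64×1.739/π)^(1/4) = 2.44 in

d ≈ 2.44 in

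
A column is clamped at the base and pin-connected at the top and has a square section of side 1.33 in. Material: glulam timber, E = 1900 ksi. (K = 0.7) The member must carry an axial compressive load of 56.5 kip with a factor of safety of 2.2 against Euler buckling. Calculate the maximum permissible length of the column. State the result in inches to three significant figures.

I = a⁴/12 = 1.33⁴/12 = 0.2608 in⁴
Required critical load P_cr = n·P = 2.2 × 56.5 = 124.3 kip = 1.243×10^5 lb
From P_cr = π²EI/(K·L)²:  L = (1/K)·√(π²EI/P_cr) = (1/0.7)·√(π²×1.90×10^6×0.2608/1.243×10^5)
L = 8.96 in

L_max ≈ 8.96 in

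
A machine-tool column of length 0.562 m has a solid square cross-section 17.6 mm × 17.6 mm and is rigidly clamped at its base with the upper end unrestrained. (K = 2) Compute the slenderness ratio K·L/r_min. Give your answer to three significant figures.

I = a⁴/12 = 17.6⁴/12 = 7.996×10^3 mm⁴
A = 309.8 mm²;  r_min = √(I/A) = √(7.996×10^3/309.8) = 5.081 mm
L_e = K·L = 2 × 0.562 m = 1.124 m = 1124.0 mm
λ = L_e / r_min = 1124.0 / 5.081 = 221

λ ≈ 221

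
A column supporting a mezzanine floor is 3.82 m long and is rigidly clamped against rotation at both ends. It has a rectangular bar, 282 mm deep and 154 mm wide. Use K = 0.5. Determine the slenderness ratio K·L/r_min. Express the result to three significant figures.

For a rectangle r_min = b/√12 = 154/√12 = 44.46 mm
L_e = K·L = 0.5 × 3.82 m = 1.910 m = 1910.0 mm
λ = L_e / r_min = 1910.0 / 44.46 = 43.0

λ ≈ 43.0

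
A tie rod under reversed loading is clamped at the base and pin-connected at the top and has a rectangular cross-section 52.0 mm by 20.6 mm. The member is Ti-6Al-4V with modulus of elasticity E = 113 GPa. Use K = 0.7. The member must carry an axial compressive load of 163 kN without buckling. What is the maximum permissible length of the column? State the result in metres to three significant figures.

Buckling occurs about the weak axis: I_min = h·b³/12 with b = 20.6 mm (the shorter side).
I_min = 52.0×20.6³/12 = 3.788×10^4 mm⁴
I = 3.788×10^-8 m⁴
At the buckling limit P_cr = P = 1.630×10^5 N
From P_cr = π²EI/(K·L)²:  L = (1/K)·√(π²EI/P_cr) = (1/0.7)·√(π²×1.13×10^11×3.788×10^-8/1.630×10^5)
L = 0.727 m

L_max ≈ 0.727 m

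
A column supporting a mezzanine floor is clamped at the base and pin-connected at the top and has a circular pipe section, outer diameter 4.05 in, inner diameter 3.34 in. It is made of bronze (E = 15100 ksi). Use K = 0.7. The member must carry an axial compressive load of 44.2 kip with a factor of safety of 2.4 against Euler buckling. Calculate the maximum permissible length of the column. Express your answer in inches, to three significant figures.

L_max ≈ 143 in

d_o = 4.05 in, d_i = 3.34 in
I = π(d_o⁴ − d_i⁴)/64 = π(4.05⁴ − 3.340⁴)/64 = 7.098 in⁴
Required critical load P_cr = n·P = 2.4 × 44.2 = 106.1 kip = 1.061×10^5 lb
From P_cr = π²EI/(K·L)²:  L = (1/K)·√(π²EI/P_cr) = (1/0.7)·√(π²×1.51×10^7×7.098/1.061×10^5)
L = 143 in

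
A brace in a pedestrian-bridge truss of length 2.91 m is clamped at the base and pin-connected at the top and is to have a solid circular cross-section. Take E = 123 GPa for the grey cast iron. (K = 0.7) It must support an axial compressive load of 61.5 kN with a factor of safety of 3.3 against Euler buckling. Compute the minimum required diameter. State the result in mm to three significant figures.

Required P_cr = n·P = 3.3 × 61.5 = 203.0 kN
L_e = K·L = 0.7 × 2.91 = 2.037 m
Required I = P_cr·L_e²/(π²E) = 2.030×10^5 × 2.037² / (π² × 1.23×10^11) = 6.937×10^-7 m⁴
I_req = 6.937×10^5 mm⁴
Solid circle: I = πd⁴/64  ⇒  d = (64I/π)^(1/4) = (64×6.937×10^5/π)^(1/4) = 61.3 mm

d ≈ 61.3 mm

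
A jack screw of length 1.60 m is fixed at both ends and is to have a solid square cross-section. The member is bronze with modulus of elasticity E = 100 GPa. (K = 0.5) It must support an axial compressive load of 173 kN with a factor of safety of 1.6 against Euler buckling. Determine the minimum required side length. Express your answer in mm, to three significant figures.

Required P_cr = n·P = 1.6 × 173 = 276.8 kN
L_e = K·L = 0.5 × 1.60 = 0.8000 m
Required I = P_cr·L_e²/(π²E) = 2.768×10^5 × 0.8000² / (π² × 1.00×10^11) = 1.795×10^-7 m⁴
I_req = 1.795×10^5 mm⁴
Solid square: I = a⁴/12  ⇒  a = (12I)^(1/4) = (12×1.795×10^5)^(1/4) = 38.3 mm

a ≈ 38.3 mm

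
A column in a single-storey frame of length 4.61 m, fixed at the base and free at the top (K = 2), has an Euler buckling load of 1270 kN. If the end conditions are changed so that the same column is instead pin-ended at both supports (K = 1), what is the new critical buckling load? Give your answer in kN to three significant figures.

P_cr ≈ 5080 kN

P_cr ∝ 1/K², so P_cr,new = P_cr,old × (K_old/K_new)² = 1270 × (2/1)²
= 1270 × 4.000 = 5080 kN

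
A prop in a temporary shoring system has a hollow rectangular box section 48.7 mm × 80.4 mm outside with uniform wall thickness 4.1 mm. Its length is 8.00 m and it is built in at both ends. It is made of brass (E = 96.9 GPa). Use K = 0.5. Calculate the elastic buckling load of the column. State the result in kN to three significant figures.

Inner dimensions: h_i = 80.4 − 2×4.1 = 72.20 mm, b_i = 48.7 − 2×4.1 = 40.50 mm
Weak-axis I_min = (h_o·b_o³ − h_i·b_i³)/12 with b_o = 48.7, b_i = 40.50 mm (shorter outer/inner sides).
I_min = (80.4×48.7³ − 72.20×40.50³)/12 = 3.742×10^5 mm⁴
I = 3.742×10^5 mm⁴ = 3.742×10^-7 m⁴
Effective length L_e = K·L = 0.5 × 8.00 = 4.000 m
P_cr = π²EI / L_e² = π² × 96.9×10⁹ × 3.742×10^-7 / 4.000² = 2.237×10^4 N

P_cr ≈ 22.4 kN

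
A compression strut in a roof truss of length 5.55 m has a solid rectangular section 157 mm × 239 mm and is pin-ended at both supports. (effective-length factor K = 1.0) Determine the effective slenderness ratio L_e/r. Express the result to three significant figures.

Buckling occurs about the weak axis: I_min = h·b³/12 with b = 157 mm (the shorter side).
I_min = 239×157³/12 = 7.708×10^7 mm⁴
A = 3.752×10^4 mm²;  r_min = √(I/A) = √(7.708×10^7/3.752×10^4) = 45.32 mm
L_e = K·L = 1 × 5.55 m = 5.550 m = 5550.0 mm
λ = L_e / r_min = 5550.0 / 45.32 = 122

λ ≈ 122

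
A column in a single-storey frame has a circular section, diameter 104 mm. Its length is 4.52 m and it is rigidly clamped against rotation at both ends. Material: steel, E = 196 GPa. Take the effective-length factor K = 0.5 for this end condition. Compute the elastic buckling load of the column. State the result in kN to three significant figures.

I = πd⁴/64 = π×104⁴/64 = 5.743×10^6 mm⁴
I = 5.743×10^6 mm⁴ = 5.743×10^-6 m⁴
Effective length L_e = K·L = 0.5 × 4.52 = 2.260 m
P_cr = π²EI / L_e² = π² × 196×10⁹ × 5.743×10^-6 / 2.260² = 2.175×10^6 N

P_cr ≈ 2170 kN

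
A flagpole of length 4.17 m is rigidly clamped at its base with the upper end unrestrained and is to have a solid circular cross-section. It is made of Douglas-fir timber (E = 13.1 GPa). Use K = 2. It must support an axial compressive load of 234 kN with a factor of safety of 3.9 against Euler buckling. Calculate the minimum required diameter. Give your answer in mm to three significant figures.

d ≈ 316 mm

Required P_cr = n·P = 3.9 × 234 = 912.6 kN
L_e = K·L = 2 × 4.17 = 8.340 m
Required I = P_cr·L_e²/(π²E) = 9.126×10^5 × 8.340² / (π² × 1.31×10^10) = 4.910×10^-4 m⁴
I_req = 4.910×10^8 mm⁴
Solid circle: I = πd⁴/64  ⇒  d = (64I/π)^(1/4) = (64×4.910×10^8/π)^(1/4) = 316 mm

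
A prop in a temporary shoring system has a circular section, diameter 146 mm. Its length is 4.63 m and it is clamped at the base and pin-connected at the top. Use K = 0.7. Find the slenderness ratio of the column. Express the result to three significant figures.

λ ≈ 88.8

For a solid circle r = d/4 = 146/4 = 36.50 mm
L_e = K·L = 0.7 × 4.63 m = 3.241 m = 3241.0 mm
λ = L_e / r_min = 3241.0 / 36.50 = 88.8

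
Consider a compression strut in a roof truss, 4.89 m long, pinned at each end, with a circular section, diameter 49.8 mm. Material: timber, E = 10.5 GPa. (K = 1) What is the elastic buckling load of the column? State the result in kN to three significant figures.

P_cr ≈ 1.31 kN

I = πd⁴/64 = π×49.8⁴/64 = 3.019×10^5 mm⁴
I = 3.019×10^5 mm⁴ = 3.019×10^-7 m⁴
Effective length L_e = K·L = 1 × 4.89 = 4.890 m
P_cr = π²EI / L_e² = π² × 10.5×10⁹ × 3.019×10^-7 / 4.890² = 1.308×10^3 N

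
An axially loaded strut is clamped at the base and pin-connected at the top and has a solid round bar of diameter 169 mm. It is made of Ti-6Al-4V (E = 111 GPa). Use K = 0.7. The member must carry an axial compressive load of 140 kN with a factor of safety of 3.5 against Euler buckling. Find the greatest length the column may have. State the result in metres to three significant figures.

L_max ≈ 13.5 m

I = πd⁴/64 = π×169⁴/64 = 4.004×10^7 mm⁴
I = 4.004×10^-5 m⁴
Required critical load P_cr = n·P = 3.5 × 140 = 490.0 kN = 4.900×10^5 N
From P_cr = π²EI/(K·L)²:  L = (1/K)·√(π²EI/P_cr) = (1/0.7)·√(π²×1.11×10^11×4.004×10^-5/4.900×10^5)
L = 13.5 m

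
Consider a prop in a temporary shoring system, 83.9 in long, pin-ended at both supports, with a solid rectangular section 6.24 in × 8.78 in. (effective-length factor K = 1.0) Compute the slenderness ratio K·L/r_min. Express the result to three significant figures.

λ ≈ 46.6

For a rectangle r_min = b/√12 = 6.24/√12 = 1.801 in
L_e = K·L = 1 × 83.9 = 83.90 in
λ = L_e / r_min = 83.900 / 1.801 = 46.6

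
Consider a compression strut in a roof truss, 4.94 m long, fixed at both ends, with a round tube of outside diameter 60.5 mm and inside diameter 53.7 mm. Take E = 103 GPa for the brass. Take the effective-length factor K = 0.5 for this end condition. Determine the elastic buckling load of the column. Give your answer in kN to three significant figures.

d_o = 60.5 mm, d_i = 53.7 mm
I = π(d_o⁴ − d_i⁴)/64 = π(60.5⁴ − 53.70⁴)/64 = 2.495×10^5 mm⁴
I = 2.495×10^5 mm⁴ = 2.495×10^-7 m⁴
Effective length L_e = K·L = 0.5 × 4.94 = 2.470 m
P_cr = π²EI / L_e² = π² × 103×10⁹ × 2.495×10^-7 / 2.470² = 4.156×10^4 N

P_cr ≈ 41.6 kN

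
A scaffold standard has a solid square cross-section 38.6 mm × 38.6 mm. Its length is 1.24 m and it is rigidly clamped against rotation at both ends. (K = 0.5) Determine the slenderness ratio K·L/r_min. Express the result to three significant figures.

λ ≈ 55.6

For a square r = a/√12 = 38.6/√12 = 11.14 mm
L_e = K·L = 0.5 × 1.24 m = 0.6200 m = 620.00 mm
λ = L_e / r_min = 620.00 / 11.14 = 55.6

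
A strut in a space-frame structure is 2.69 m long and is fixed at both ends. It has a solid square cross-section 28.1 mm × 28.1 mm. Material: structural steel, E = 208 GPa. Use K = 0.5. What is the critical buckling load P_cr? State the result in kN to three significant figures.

P_cr ≈ 59.0 kN

I = a⁴/12 = 28.1⁴/12 = 5.196×10^4 mm⁴
I = 5.196×10^4 mm⁴ = 5.196×10^-8 m⁴
Effective length L_e = K·L = 0.5 × 2.69 = 1.345 m
P_cr = π²EI / L_e² = π² × 208×10⁹ × 5.196×10^-8 / 1.345² = 5.896×10^4 N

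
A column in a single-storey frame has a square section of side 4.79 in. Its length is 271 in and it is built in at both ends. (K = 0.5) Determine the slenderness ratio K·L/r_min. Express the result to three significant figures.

For a square r = a/√12 = 4.79/√12 = 1.383 in
L_e = K·L = 0.5 × 271 = 135.5 in
λ = L_e / r_min = 135.50 / 1.383 = 98.0

λ ≈ 98.0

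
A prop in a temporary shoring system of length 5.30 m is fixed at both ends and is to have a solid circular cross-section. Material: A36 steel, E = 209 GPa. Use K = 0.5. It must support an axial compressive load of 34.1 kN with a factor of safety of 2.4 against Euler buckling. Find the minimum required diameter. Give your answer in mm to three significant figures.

d ≈ 48.8 mm

Required P_cr = n·P = 2.4 × 34.1 = 81.84 kN
L_e = K·L = 0.5 × 5.30 = 2.650 m
Required I = P_cr·L_e²/(π²E) = 8.184×10^4 × 2.650² / (π² × 2.09×10^11) = 2.786×10^-7 m⁴
I_req = 2.786×10^5 mm⁴
Solid circle: I = πd⁴/64  ⇒  d = (64I/π)^(1/4) = (64×2.786×10^5/π)^(1/4) = 48.8 mm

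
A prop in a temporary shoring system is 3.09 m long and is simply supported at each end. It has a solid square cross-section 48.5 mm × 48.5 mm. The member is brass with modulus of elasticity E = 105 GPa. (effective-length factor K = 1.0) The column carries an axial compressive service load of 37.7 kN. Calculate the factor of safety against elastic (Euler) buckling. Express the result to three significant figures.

I = a⁴/12 = 48.5⁴/12 = 4.611×10^5 mm⁴
I = 4.611×10^5 mm⁴ = 4.611×10^-7 m⁴
Effective length L_e = K·L = 1 × 3.09 = 3.090 m
P_cr = π²EI / L_e² = π² × 105×10⁹ × 4.611×10^-7 / 3.090² = 5.004×10^4 N
Factor of safety n = P_cr / P = 50.045 / 37.7 = 1.33

n ≈ 1.33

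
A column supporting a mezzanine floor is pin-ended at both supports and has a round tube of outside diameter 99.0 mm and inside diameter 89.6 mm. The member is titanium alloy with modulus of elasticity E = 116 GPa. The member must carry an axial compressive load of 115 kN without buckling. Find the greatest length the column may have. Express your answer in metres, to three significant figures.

d_o = 99.0 mm, d_i = 89.6 mm
I = π(d_o⁴ − d_i⁴)/64 = π(99.0⁴ − 89.60⁴)/64 = 1.552×10^6 mm⁴
I = 1.552×10^-6 m⁴
At the buckling limit P_cr = P = 1.150×10^5 N
From P_cr = π²EI/(K·L)²:  L = (1/K)·√(π²EI/P_cr) = (1/1)·√(π²×1.16×10^11×1.552×10^-6/1.150×10^5)
L = 3.93 m

L_max ≈ 3.93 m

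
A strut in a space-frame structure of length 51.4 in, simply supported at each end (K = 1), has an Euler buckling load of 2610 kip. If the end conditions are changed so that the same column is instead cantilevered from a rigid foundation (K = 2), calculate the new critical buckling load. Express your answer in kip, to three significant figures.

P_cr ≈ 652 kip

P_cr ∝ 1/K², so P_cr,new = P_cr,old × (K_old/K_new)² = 2610 × (1/2)²
= 2610 × 0.2500 = 652 kip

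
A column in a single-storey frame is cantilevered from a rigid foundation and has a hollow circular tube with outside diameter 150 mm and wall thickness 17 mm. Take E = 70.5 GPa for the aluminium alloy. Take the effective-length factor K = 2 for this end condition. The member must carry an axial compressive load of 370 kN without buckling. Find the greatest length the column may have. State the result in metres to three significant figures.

Inner diameter d_i = 150 − 2×17 = 116.0 mm
I = π(d_o⁴ − d_i⁴)/64 = π(150⁴ − 116.0⁴)/64 = 1.596×10^7 mm⁴
I = 1.596×10^-5 m⁴
At the buckling limit P_cr = P = 3.700×10^5 N
From P_cr = π²EI/(K·L)²:  L = (1/K)·√(π²EI/P_cr) = (1/2)·√(π²×7.05×10^10×1.596×10^-5/3.700×10^5)
L = 2.74 m

L_max ≈ 2.74 m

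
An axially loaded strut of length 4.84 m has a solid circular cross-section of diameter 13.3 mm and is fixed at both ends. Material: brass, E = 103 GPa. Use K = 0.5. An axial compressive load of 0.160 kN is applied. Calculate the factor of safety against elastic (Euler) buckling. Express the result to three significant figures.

n ≈ 1.67

I = πd⁴/64 = π×13.3⁴/64 = 1.536×10^3 mm⁴
I = 1.536×10^3 mm⁴ = 1.536×10^-9 m⁴
Effective length L_e = K·L = 0.5 × 4.84 = 2.420 m
P_cr = π²EI / L_e² = π² × 103×10⁹ × 1.536×10^-9 / 2.420² = 266.6 N
Factor of safety n = P_cr / P = 0.26661 / 0.160 = 1.67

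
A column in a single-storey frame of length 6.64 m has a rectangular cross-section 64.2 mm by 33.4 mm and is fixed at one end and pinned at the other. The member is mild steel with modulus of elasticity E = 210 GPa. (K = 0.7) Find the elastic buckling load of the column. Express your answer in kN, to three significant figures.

P_cr ≈ 19.1 kN

Buckling occurs about the weak axis: I_min = h·b³/12 with b = 33.4 mm (the shorter side).
I_min = 64.2×33.4³/12 = 1.993×10^5 mm⁴
I = 1.993×10^5 mm⁴ = 1.993×10^-7 m⁴
Effective length L_e = K·L = 0.7 × 6.64 = 4.648 m
P_cr = π²EI / L_e² = π² × 210×10⁹ × 1.993×10^-7 / 4.648² = 1.912×10^4 N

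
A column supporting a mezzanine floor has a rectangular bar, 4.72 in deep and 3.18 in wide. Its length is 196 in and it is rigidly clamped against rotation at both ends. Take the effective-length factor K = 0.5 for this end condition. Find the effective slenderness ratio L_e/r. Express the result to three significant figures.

For a rectangle r_min = b/√12 = 3.18/√12 = 0.9180 in
L_e = K·L = 0.5 × 196 = 98.00 in
λ = L_e / r_min = 98.000 / 0.9180 = 107

λ ≈ 107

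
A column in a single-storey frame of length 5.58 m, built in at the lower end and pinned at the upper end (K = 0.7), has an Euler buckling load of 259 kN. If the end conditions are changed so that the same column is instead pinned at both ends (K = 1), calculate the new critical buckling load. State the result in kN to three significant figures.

P_cr ≈ 127 kN

P_cr ∝ 1/K², so P_cr,new = P_cr,old × (K_old/K_new)² = 259 × (0.7/1)²
= 259 × 0.4900 = 127 kN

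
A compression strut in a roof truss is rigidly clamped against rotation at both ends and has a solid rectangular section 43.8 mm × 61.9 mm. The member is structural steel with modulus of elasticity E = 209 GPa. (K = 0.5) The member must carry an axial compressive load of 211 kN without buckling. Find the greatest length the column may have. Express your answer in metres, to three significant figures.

Buckling occurs about the weak axis: I_min = h·b³/12 with b = 43.8 mm (the shorter side).
I_min = 61.9×43.8³/12 = 4.334×10^5 mm⁴
I = 4.334×10^-7 m⁴
At the buckling limit P_cr = P = 2.110×10^5 N
From P_cr = π²EI/(K·L)²:  L = (1/K)·√(π²EI/P_cr) = (1/0.5)·√(π²×2.09×10^11×4.334×10^-7/2.110×10^5)
L = 4.12 m

L_max ≈ 4.12 m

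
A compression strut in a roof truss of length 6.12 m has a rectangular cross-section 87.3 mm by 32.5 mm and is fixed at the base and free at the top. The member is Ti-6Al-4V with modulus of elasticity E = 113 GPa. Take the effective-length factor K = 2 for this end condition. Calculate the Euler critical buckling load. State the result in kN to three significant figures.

P_cr ≈ 1.86 kN

Buckling occurs about the weak axis: I_min = h·b³/12 with b = 32.5 mm (the shorter side).
I_min = 87.3×32.5³/12 = 2.497×10^5 mm⁴
I = 2.497×10^5 mm⁴ = 2.497×10^-7 m⁴
Effective length L_e = K·L = 2 × 6.12 = 12.24 m
P_cr = π²EI / L_e² = π² × 113×10⁹ × 2.497×10^-7 / 12.24² = 1.859×10^3 N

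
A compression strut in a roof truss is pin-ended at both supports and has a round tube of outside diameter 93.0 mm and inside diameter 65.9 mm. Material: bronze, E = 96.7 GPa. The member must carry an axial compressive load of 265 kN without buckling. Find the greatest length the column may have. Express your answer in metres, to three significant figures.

L_max ≈ 3.14 m

d_o = 93.0 mm, d_i = 65.9 mm
I = π(d_o⁴ − d_i⁴)/64 = π(93.0⁴ − 65.90⁴)/64 = 2.746×10^6 mm⁴
I = 2.746×10^-6 m⁴
At the buckling limit P_cr = P = 2.650×10^5 N
From P_cr = π²EI/(K·L)²:  L = (1/K)·√(π²EI/P_cr) = (1/1)·√(π²×9.67×10^10×2.746×10^-6/2.650×10^5)
L = 3.14 m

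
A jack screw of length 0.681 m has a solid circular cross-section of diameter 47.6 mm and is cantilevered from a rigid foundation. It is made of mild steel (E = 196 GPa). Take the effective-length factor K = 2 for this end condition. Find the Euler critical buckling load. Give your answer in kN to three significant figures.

P_cr ≈ 263 kN

I = πd⁴/64 = π×47.6⁴/64 = 2.520×10^5 mm⁴
I = 2.520×10^5 mm⁴ = 2.520×10^-7 m⁴
Effective length L_e = K·L = 2 × 0.681 = 1.362 m
P_cr = π²EI / L_e² = π² × 196×10⁹ × 2.520×10^-7 / 1.362² = 2.628×10^5 N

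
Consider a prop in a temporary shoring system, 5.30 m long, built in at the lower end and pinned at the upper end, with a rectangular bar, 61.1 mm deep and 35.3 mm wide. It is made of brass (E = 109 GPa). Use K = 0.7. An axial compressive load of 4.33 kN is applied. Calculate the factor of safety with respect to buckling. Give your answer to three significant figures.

Buckling occurs about the weak axis: I_min = h·b³/12 with b = 35.3 mm (the shorter side).
I_min = 61.1×35.3³/12 = 2.240×10^5 mm⁴
I = 2.240×10^5 mm⁴ = 2.240×10^-7 m⁴
Effective length L_e = K·L = 0.7 × 5.30 = 3.710 m
P_cr = π²EI / L_e² = π² × 109×10⁹ × 2.240×10^-7 / 3.710² = 1.751×10^4 N
Factor of safety n = P_cr / P = 17.505 / 4.33 = 4.04

n ≈ 4.04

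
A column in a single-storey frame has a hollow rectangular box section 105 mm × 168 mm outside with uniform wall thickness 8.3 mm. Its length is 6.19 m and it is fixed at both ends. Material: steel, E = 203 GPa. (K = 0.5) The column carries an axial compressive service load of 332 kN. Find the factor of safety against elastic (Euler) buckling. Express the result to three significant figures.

n ≈ 4.72

Inner dimensions: h_i = 168 − 2×8.3 = 151.4 mm, b_i = 105 − 2×8.3 = 88.40 mm
Weak-axis I_min = (h_o·b_o³ − h_i·b_i³)/12 with b_o = 105, b_i = 88.40 mm (shorter outer/inner sides).
I_min = (168×105³ − 151.4×88.40³)/12 = 7.491×10^6 mm⁴
I = 7.491×10^6 mm⁴ = 7.491×10^-6 m⁴
Effective length L_e = K·L = 0.5 × 6.19 = 3.095 m
P_cr = π²EI / L_e² = π² × 203×10⁹ × 7.491×10^-6 / 3.095² = 1.567×10^6 N
Factor of safety n = P_cr / P = 1566.8 / 332 = 4.72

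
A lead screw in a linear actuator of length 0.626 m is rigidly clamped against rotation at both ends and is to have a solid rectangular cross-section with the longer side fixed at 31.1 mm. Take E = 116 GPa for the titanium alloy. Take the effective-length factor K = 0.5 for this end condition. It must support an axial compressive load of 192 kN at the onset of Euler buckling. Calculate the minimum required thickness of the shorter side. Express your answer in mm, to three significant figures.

L_e = K·L = 0.5 × 0.626 = 0.3130 m
Required I = P_cr·L_e²/(π²E) = 1.920×10^5 × 0.3130² / (π² × 1.16×10^11) = 1.643×10^-8 m⁴
I_req = 1.643×10^4 mm⁴
Rectangle, weak axis: I_min = h·b³/12 with h = 31.1 mm fixed  ⇒  b = (12I/h)^(1/3) = 18.5 mm

b ≈ 18.5 mm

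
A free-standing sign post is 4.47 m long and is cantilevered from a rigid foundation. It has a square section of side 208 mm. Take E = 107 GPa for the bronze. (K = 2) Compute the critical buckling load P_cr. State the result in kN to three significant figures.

I = a⁴/12 = 208⁴/12 = 1.560×10^8 mm⁴
I = 1.560×10^8 mm⁴ = 1.560×10^-4 m⁴
Effective length L_e = K·L = 2 × 4.47 = 8.940 m
P_cr = π²EI / L_e² = π² × 107×10⁹ × 1.560×10^-4 / 8.940² = 2.061×10^6 N

P_cr ≈ 2060 kN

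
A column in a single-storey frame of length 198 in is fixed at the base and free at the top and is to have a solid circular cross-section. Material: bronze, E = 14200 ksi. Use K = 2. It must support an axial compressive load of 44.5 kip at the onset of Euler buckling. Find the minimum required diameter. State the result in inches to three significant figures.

L_e = K·L = 2 × 198 = 396.0 in
Required I = P_cr·L_e²/(π²E) = 4.450×10^4 × 396.0² / (π² × 1.42×10^7) = 49.79 in⁴
Solid circle: I = πd⁴/64  ⇒  d = (64I/π)^(1/4) = (64×49.79/π)^(1/4) = 5.64 in

d ≈ 5.64 in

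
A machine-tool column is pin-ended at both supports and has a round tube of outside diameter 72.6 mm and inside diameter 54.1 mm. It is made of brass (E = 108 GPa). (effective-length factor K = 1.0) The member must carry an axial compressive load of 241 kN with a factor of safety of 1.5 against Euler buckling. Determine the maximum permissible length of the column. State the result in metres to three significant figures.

d_o = 72.6 mm, d_i = 54.1 mm
I = π(d_o⁴ − d_i⁴)/64 = π(72.6⁴ − 54.10⁴)/64 = 9.432×10^5 mm⁴
I = 9.432×10^-7 m⁴
Required critical load P_cr = n·P = 1.5 × 241 = 361.5 kN = 3.615×10^5 N
From P_cr = π²EI/(K·L)²:  L = (1/K)·√(π²EI/P_cr) = (1/1)·√(π²×1.08×10^11×9.432×10^-7/3.615×10^5)
L = 1.67 m

L_max ≈ 1.67 m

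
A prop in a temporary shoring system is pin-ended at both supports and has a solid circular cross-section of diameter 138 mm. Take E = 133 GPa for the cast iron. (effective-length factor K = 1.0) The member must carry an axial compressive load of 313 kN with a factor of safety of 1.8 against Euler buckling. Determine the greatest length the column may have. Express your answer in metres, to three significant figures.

I = πd⁴/64 = π×138⁴/64 = 1.780×10^7 mm⁴
I = 1.780×10^-5 m⁴
Required critical load P_cr = n·P = 1.8 × 313 = 563.4 kN = 5.634×10^5 N
From P_cr = π²EI/(K·L)²:  L = (1/K)·√(π²EI/P_cr) = (1/1)·√(π²×1.33×10^11×1.780×10^-5/5.634×10^5)
L = 6.44 m

L_max ≈ 6.44 m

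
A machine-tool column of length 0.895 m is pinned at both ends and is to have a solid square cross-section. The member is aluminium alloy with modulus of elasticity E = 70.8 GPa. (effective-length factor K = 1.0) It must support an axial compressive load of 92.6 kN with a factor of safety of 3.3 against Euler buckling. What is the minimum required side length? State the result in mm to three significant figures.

a ≈ 45.3 mm

Required P_cr = n·P = 3.3 × 92.6 = 305.6 kN
L_e = K·L = 1 × 0.895 = 0.8950 m
Required I = P_cr·L_e²/(π²E) = 3.056×10^5 × 0.8950² / (π² × 7.08×10^10) = 3.503×10^-7 m⁴
I_req = 3.503×10^5 mm⁴
Solid square: I = a⁴/12  ⇒  a = (12I)^(1/4) = (12×3.503×10^5)^(1/4) = 45.3 mm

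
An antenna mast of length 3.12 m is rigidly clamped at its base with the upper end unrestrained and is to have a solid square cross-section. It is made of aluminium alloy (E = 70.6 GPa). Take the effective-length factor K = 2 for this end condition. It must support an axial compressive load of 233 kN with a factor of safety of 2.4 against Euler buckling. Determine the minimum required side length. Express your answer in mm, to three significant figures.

Required P_cr = n·P = 2.4 × 233 = 559.2 kN
L_e = K·L = 2 × 3.12 = 6.240 m
Required I = P_cr·L_e²/(π²E) = 5.592×10^5 × 6.240² / (π² × 7.06×10^10) = 3.125×10^-5 m⁴
I_req = 3.125×10^7 mm⁴
Solid square: I = a⁴/12  ⇒  a = (12I)^(1/4) = (12×3.125×10^7)^(1/4) = 139 mm

a ≈ 139 mm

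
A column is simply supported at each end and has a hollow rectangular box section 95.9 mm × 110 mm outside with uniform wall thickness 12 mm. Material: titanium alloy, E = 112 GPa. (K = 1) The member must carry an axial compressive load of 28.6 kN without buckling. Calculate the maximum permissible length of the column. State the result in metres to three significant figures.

Inner dimensions: h_i = 110 − 2×12 = 86.00 mm, b_i = 95.9 − 2×12 = 71.90 mm
Weak-axis I_min = (h_o·b_o³ − h_i·b_i³)/12 with b_o = 95.9, b_i = 71.90 mm (shorter outer/inner sides).
I_min = (110×95.9³ − 86.00×71.90³)/12 = 5.421×10^6 mm⁴
I = 5.421×10^-6 m⁴
At the buckling limit P_cr = P = 2.860×10^4 N
From P_cr = π²EI/(K·L)²:  L = (1/K)·√(π²EI/P_cr) = (1/1)·√(π²×1.12×10^11×5.421×10^-6/2.860×10^4)
L = 14.5 m

L_max ≈ 14.5 m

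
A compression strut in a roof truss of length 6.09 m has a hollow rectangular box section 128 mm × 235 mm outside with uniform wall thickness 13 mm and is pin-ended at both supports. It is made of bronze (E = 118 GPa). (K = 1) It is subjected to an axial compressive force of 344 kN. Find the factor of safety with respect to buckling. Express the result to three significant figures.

n ≈ 2.06

Inner dimensions: h_i = 235 − 2×13 = 209.0 mm, b_i = 128 − 2×13 = 102.0 mm
Weak-axis I_min = (h_o·b_o³ − h_i·b_i³)/12 with b_o = 128, b_i = 102.0 mm (shorter outer/inner sides).
I_min = (235×128³ − 209.0×102.0³)/12 = 2.259×10^7 mm⁴
I = 2.259×10^7 mm⁴ = 2.259×10^-5 m⁴
Effective length L_e = K·L = 1 × 6.09 = 6.090 m
P_cr = π²EI / L_e² = π² × 118×10⁹ × 2.259×10^-5 / 6.090² = 7.092×10^5 N
Factor of safety n = P_cr / P = 709.25 / 344 = 2.06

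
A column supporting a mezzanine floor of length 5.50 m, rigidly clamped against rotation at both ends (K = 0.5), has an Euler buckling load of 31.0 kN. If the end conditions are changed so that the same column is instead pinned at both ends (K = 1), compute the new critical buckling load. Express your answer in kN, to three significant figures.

P_cr ∝ 1/K², so P_cr,new = P_cr,old × (K_old/K_new)² = 31.0 × (0.5/1)²
= 31.0 × 0.2500 = 7.75 kN

P_cr ≈ 7.75 kN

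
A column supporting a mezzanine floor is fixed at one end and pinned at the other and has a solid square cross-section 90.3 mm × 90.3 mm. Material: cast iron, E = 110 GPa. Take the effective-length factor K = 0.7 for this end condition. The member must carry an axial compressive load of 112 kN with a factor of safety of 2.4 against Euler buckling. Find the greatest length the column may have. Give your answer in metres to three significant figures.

I = a⁴/12 = 90.3⁴/12 = 5.541×10^6 mm⁴
I = 5.541×10^-6 m⁴
Required critical load P_cr = n·P = 2.4 × 112 = 268.8 kN = 2.688×10^5 N
From P_cr = π²EI/(K·L)²:  L = (1/K)·√(π²EI/P_cr) = (1/0.7)·√(π²×1.10×10^11×5.541×10^-6/2.688×10^5)
L = 6.76 m

L_max ≈ 6.76 m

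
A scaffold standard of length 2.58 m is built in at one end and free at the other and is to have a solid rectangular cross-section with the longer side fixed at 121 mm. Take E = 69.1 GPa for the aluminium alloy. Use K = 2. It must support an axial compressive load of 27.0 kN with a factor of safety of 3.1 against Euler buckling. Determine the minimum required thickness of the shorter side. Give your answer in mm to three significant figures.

b ≈ 68.7 mm

Required P_cr = n·P = 3.1 × 27.0 = 83.70 kN
L_e = K·L = 2 × 2.58 = 5.160 m
Required I = P_cr·L_e²/(π²E) = 8.370×10^4 × 5.160² / (π² × 6.91×10^10) = 3.268×10^-6 m⁴
I_req = 3.268×10^6 mm⁴
Rectangle, weak axis: I_min = h·b³/12 with h = 121 mm fixed  ⇒  b = (12I/h)^(1/3) = 68.7 mm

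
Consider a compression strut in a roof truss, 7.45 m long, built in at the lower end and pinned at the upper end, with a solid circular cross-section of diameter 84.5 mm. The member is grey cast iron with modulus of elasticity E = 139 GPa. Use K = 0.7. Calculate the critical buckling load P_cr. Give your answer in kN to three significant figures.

P_cr ≈ 126 kN

I = πd⁴/64 = π×84.5⁴/64 = 2.503×10^6 mm⁴
I = 2.503×10^6 mm⁴ = 2.503×10^-6 m⁴
Effective length L_e = K·L = 0.7 × 7.45 = 5.215 m
P_cr = π²EI / L_e² = π² × 139×10⁹ × 2.503×10^-6 / 5.215² = 1.262×10^5 N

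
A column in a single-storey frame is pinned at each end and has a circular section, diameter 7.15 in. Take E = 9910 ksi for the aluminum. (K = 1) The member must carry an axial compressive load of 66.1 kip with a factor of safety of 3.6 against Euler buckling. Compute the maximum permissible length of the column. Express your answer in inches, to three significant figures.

I = πd⁴/64 = π×7.15⁴/64 = 128.3 in⁴
Required critical load P_cr = n·P = 3.6 × 66.1 = 238.0 kip = 2.380×10^5 lb
From P_cr = π²EI/(K·L)²:  L = (1/K)·√(π²EI/P_cr) = (1/1)·√(π²×9.91×10^6×128.3/2.380×10^5)
L = 230 in

L_max ≈ 230 in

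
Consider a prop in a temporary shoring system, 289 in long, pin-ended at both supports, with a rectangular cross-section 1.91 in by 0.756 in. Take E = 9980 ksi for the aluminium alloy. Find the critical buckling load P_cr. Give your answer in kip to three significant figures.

Buckling occurs about the weak axis: I_min = h·b³/12 with b = 0.756 in (the shorter side).
I_min = 1.91×0.756³/12 = 6.877×10^-2 in⁴
Effective length L_e = K·L = 1 × 289 = 289.0 in
P_cr = π²EI / L_e² = π² × 9980×10³ × 6.877×10^-2 / 289.0² = 81.11 lb

P_cr ≈ 0.0811 kip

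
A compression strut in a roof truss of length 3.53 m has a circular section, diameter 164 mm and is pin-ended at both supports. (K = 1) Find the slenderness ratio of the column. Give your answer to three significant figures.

For a solid circle r = d/4 = 164/4 = 41.00 mm
L_e = K·L = 1 × 3.53 m = 3.530 m = 3530.0 mm
λ = L_e / r_min = 3530.0 / 41.00 = 86.1

λ ≈ 86.1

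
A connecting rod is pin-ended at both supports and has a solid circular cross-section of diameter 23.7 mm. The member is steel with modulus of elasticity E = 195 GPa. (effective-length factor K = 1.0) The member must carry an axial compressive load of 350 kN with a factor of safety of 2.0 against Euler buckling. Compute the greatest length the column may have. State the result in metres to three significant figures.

I = πd⁴/64 = π×23.7⁴/64 = 1.549×10^4 mm⁴
I = 1.549×10^-8 m⁴
Required critical load P_cr = n·P = 2.0 × 350 = 700.0 kN = 7.000×10^5 N
From P_cr = π²EI/(K·L)²:  L = (1/K)·√(π²EI/P_cr) = (1/1)·√(π²×1.95×10^11×1.549×10^-8/7.000×10^5)
L = 0.206 m

L_max ≈ 0.206 m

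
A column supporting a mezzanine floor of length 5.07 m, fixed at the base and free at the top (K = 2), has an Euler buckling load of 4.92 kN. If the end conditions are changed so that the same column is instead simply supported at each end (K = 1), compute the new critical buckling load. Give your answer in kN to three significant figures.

P_cr ≈ 19.7 kN

P_cr ∝ 1/K², so P_cr,new = P_cr,old × (K_old/K_new)² = 4.92 × (2/1)²
= 4.92 × 4.000 = 19.7 kN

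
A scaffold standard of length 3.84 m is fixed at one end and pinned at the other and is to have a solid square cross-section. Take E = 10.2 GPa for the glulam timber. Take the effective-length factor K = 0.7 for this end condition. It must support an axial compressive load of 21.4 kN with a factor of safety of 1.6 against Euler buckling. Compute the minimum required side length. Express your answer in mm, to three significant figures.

a ≈ 73.7 mm

Required P_cr = n·P = 1.6 × 21.4 = 34.24 kN
L_e = K·L = 0.7 × 3.84 = 2.688 m
Required I = P_cr·L_e²/(π²E) = 3.424×10^4 × 2.688² / (π² × 1.02×10^10) = 2.457×10^-6 m⁴
I_req = 2.457×10^6 mm⁴
Solid square: I = a⁴/12  ⇒  a = (12I)^(1/4) = (12×2.457×10^6)^(1/4) = 73.7 mm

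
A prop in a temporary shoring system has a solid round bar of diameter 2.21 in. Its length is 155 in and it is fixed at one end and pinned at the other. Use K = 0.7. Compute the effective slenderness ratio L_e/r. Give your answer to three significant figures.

λ ≈ 196

For a solid circle r = d/4 = 2.21/4 = 0.5525 in
L_e = K·L = 0.7 × 155 = 108.5 in
λ = L_e / r_min = 108.50 / 0.5525 = 196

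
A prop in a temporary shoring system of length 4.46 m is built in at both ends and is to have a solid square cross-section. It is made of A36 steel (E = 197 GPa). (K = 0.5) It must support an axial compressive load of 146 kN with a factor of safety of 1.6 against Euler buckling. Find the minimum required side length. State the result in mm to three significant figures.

Required P_cr = n·P = 1.6 × 146 = 233.6 kN
L_e = K·L = 0.5 × 4.46 = 2.230 m
Required I = P_cr·L_e²/(π²E) = 2.336×10^5 × 2.230² / (π² × 1.97×10^11) = 5.975×10^-7 m⁴
I_req = 5.975×10^5 mm⁴
Solid square: I = a⁴/12  ⇒  a = (12I)^(1/4) = (12×5.975×10^5)^(1/4) = 51.7 mm

a ≈ 51.7 mm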